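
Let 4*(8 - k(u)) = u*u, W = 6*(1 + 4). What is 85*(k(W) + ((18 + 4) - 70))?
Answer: -22525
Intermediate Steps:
W = 30 (W = 6*5 = 30)
k(u) = 8 - u²/4 (k(u) = 8 - u*u/4 = 8 - u²/4)
85*(k(W) + ((18 + 4) - 70)) = 85*((8 - ¼*30²) + ((18 + 4) - 70)) = 85*((8 - ¼*900) + (22 - 70)) = 85*((8 - 225) - 48) = 85*(-217 - 48) = 85*(-265) = -22525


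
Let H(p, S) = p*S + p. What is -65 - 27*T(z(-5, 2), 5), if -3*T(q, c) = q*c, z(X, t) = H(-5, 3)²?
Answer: 17935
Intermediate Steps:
H(p, S) = p + S*p (H(p, S) = S*p + p = p + S*p)
z(X, t) = 400 (z(X, t) = (-5*(1 + 3))² = (-5*4)² = (-20)² = 400)
T(q, c) = -c*q/3 (T(q, c) = -q*c/3 = -c*q/3)
-65 - 27*T(z(-5, 2), 5) = -65 - (-9)*5*400 = -65 - 27*(-2000/3) = -65 + 18000 = 17935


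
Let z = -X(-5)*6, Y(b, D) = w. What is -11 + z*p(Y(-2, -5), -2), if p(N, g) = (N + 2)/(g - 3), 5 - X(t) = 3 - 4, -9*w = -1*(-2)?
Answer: 9/5 ≈ 1.8000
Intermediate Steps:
w = -2/9 (w = -(-1)*(-2)/9 = -⅑*2 = -2/9 ≈ -0.22222)
Y(b, D) = -2/9
X(t) = 6 (X(t) = 5 - (3 - 4) = 5 - 1*(-1) = 5 + 1 = 6)
z = -36 (z = -6*6 = -1*36 = -36)
p(N, g) = (2 + N)/(-3 + g)
-11 + z*p(Y(-2, -5), -2) = -11 - 36*(2 - 2/9)/(-3 - 2) = -11 - 36*16/((-5)*9) = -11 - (-36)*16/(5*9) = -11 - 36*(-16/45) = -11 + 64/5 = 9/5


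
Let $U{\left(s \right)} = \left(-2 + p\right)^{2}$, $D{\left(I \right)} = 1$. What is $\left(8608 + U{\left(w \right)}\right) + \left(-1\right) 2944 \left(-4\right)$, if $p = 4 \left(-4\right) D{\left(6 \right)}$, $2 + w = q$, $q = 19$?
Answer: $20708$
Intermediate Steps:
$w = 17$ ($w = -2 + 19 = 17$)
$p = -16$ ($p = 4 \left(-4\right) 1 = \left(-16\right) 1 = -16$)
$U{\left(s \right)} = 324$ ($U{\left(s \right)} = \left(-2 - 16\right)^{2} = \left(-18\right)^{2} = 324$)
$\left(8608 + U{\left(w \right)}\right) + \left(-1\right) 2944 \left(-4\right) = \left(8608 + 324\right) + \left(-1\right) 2944 \left(-4\right) = 8932 - -11776 = 8932 + 11776 = 20708$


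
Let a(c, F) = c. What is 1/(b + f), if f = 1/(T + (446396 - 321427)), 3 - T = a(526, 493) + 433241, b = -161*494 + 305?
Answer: -308795/24465519056 ≈ -1.2622e-5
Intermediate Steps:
b = -79229 (b = -79534 + 305 = -79229)
T = -433764 (T = 3 - (526 + 433241) = 3 - 1*433767 = 3 - 433767 = -433764)
f = -1/308795 (f = 1/(-433764 + (446396 - 321427)) = 1/(-433764 + 124969) = 1/(-308795) = -1/308795 ≈ -3.2384e-6)
1/(b + f) = 1/(-79229 - 1/308795) = 1/(-24465519056/308795) = -308795/24465519056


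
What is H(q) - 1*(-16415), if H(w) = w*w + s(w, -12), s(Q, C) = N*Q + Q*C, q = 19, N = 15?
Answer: 16833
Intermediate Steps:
s(Q, C) = 15*Q + C*Q (s(Q, C) = 15*Q + Q*C = 15*Q + C*Q)
H(w) = w² + 3*w (H(w) = w*w + w*(15 - 12) = w² + w*3 = w² + 3*w)
H(q) - 1*(-16415) = 19*(3 + 19) - 1*(-16415) = 19*22 + 16415 = 418 + 16415 = 16833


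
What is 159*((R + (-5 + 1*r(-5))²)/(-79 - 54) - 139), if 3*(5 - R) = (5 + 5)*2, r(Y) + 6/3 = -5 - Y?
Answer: -2946959/133 ≈ -22158.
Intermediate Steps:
r(Y) = -7 - Y (r(Y) = -2 + (-5 - Y) = -7 - Y)
R = -5/3 (R = 5 - (5 + 5)*2/3 = 5 - 10*2/3 = 5 - ⅓*20 = 5 - 20/3 = -5/3 ≈ -1.6667)
159*((R + (-5 + 1*r(-5))²)/(-79 - 54) - 139) = 159*((-5/3 + (-5 + 1*(-7 - 1*(-5)))²)/(-79 - 54) - 139) = 159*((-5/3 + (-5 + 1*(-7 + 5))²)/(-133) - 139) = 159*((-5/3 + (-5 + 1*(-2))²)*(-1/133) - 139) = 159*((-5/3 + (-5 - 2)²)*(-1/133) - 139) = 159*((-5/3 + (-7)²)*(-1/133) - 139) = 159*((-5/3 + 49)*(-1/133) - 139) = 159*((142/3)*(-1/133) - 139) = 159*(-142/399 - 139) = 159*(-55603/399) = -2946959/133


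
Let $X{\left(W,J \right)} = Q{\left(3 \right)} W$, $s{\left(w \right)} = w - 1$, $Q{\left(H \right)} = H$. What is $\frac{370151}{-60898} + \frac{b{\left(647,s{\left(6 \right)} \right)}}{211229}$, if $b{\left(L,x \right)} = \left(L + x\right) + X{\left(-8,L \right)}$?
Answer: $- \frac{78148381635}{12863423642} \approx -6.0752$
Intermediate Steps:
$s{\left(w \right)} = -1 + w$ ($s{\left(w \right)} = w - 1 = -1 + w$)
$X{\left(W,J \right)} = 3 W$
$b{\left(L,x \right)} = -24 + L + x$ ($b{\left(L,x \right)} = \left(L + x\right) + 3 \left(-8\right) = \left(L + x\right) - 24 = -24 + L + x$)
$\frac{370151}{-60898} + \frac{b{\left(647,s{\left(6 \right)} \right)}}{211229} = \frac{370151}{-60898} + \frac{-24 + 647 + \left(-1 + 6\right)}{211229} = 370151 \left(- \frac{1}{60898}\right) + \left(-24 + 647 + 5\right) \frac{1}{211229} = - \frac{370151}{60898} + 628 \cdot \frac{1}{211229} = - \frac{370151}{60898} + \frac{628}{211229} = - \frac{78148381635}{12863423642}$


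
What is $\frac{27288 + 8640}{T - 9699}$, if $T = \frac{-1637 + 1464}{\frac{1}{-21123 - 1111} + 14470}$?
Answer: $- \frac{11558970973512}{3120424116803} \approx -3.7043$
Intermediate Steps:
$T = - \frac{3846482}{321725979}$ ($T = - \frac{173}{\frac{1}{-22234} + 14470} = - \frac{173}{- \frac{1}{22234} + 14470} = - \frac{173}{\frac{321725979}{22234}} = \left(-173\right) \frac{22234}{321725979} = - \frac{3846482}{321725979} \approx -0.011956$)
$\frac{27288 + 8640}{T - 9699} = \frac{27288 + 8640}{- \frac{3846482}{321725979} - 9699} = \frac{35928}{- \frac{3120424116803}{321725979}} = 35928 \left(- \frac{321725979}{3120424116803}\right) = - \frac{11558970973512}{3120424116803}$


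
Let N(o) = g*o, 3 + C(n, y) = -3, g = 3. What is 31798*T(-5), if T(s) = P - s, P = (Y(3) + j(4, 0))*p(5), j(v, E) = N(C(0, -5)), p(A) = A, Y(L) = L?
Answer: -2225860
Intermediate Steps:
C(n, y) = -6 (C(n, y) = -3 - 3 = -6)
N(o) = 3*o
j(v, E) = -18 (j(v, E) = 3*(-6) = -18)
P = -75 (P = (3 - 18)*5 = -15*5 = -75)
T(s) = -75 - s
31798*T(-5) = 31798*(-75 - 1*(-5)) = 31798*(-75 + 5) = 31798*(-70) = -2225860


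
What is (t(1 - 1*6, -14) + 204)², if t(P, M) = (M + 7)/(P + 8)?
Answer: 366025/9 ≈ 40669.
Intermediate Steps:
t(P, M) = (7 + M)/(8 + P)
(t(1 - 1*6, -14) + 204)² = ((7 - 14)/(8 + (1 - 1*6)) + 204)² = (-7/(8 + (1 - 6)) + 204)² = (-7/(8 - 5) + 204)² = (-7/3 + 204)² = (605/3)² = 366025/9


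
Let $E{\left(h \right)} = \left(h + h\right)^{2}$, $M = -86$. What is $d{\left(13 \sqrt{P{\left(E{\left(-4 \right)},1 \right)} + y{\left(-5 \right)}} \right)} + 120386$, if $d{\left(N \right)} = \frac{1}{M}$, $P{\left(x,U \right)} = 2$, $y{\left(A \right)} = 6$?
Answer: $\frac{10353195}{86} \approx 1.2039 \cdot 10^{5}$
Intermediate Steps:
$E{\left(h \right)} = 4 h^{2}$ ($E{\left(h \right)} = \left(2 h\right)^{2} = 4 h^{2}$)
$d{\left(N \right)} = - \frac{1}{86}$ ($d{\left(N \right)} = \frac{1}{-86} = - \frac{1}{86}$)
$d{\left(13 \sqrt{P{\left(E{\left(-4 \right)},1 \right)} + y{\left(-5 \right)}} \right)} + 120386 = - \frac{1}{86} + 120386 = \frac{10353195}{86}$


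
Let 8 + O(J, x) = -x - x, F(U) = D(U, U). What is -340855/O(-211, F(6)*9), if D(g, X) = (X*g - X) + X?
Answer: 340855/656 ≈ 519.60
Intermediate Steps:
D(g, X) = X*g (D(g, X) = (-X + X*g) + X = X*g)
F(U) = U² (F(U) = U*U = U²)
O(J, x) = -8 - 2*x (O(J, x) = -8 + (-x - x) = -8 - 2*x)
-340855/O(-211, F(6)*9) = -340855/(-8 - 2*6²*9) = -340855/(-8 - 72*9) = -340855/(-8 - 2*324) = -340855/(-8 - 648) = -340855/(-656) = -340855*(-1/656) = 340855/656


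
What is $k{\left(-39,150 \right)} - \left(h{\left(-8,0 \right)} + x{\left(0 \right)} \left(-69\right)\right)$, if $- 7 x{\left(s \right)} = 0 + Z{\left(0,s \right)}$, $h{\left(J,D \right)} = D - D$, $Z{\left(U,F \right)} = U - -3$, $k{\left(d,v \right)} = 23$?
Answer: $- \frac{46}{7} \approx -6.5714$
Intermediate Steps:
$Z{\left(U,F \right)} = 3 + U$ ($Z{\left(U,F \right)} = U + 3 = 3 + U$)
$h{\left(J,D \right)} = 0$
$x{\left(s \right)} = - \frac{3}{7}$ ($x{\left(s \right)} = - \frac{0 + \left(3 + 0\right)}{7} = - \frac{0 + 3}{7} = \left(- \frac{1}{7}\right) 3 = - \frac{3}{7}$)
$k{\left(-39,150 \right)} - \left(h{\left(-8,0 \right)} + x{\left(0 \right)} \left(-69\right)\right) = 23 - \left(0 - - \frac{207}{7}\right) = 23 - \left(0 + \frac{207}{7}\right) = 23 - \frac{207}{7} = - \frac{46}{7}$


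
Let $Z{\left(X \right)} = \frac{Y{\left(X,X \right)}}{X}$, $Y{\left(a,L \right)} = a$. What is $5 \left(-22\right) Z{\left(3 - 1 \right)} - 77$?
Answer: $-187$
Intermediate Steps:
$Z{\left(X \right)} = 1$ ($Z{\left(X \right)} = \frac{X}{X} = 1$)
$5 \left(-22\right) Z{\left(3 - 1 \right)} - 77 = 5 \left(-22\right) 1 - 77 = \left(-110\right) 1 - 77 = -110 - 77 = -187$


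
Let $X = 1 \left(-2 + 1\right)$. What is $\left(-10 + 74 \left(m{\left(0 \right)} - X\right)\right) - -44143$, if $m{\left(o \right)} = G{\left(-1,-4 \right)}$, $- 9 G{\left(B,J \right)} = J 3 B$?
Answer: $\frac{132325}{3} \approx 44108.0$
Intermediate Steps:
$X = -1$ ($X = 1 \left(-1\right) = -1$)
$G{\left(B,J \right)} = - \frac{B J}{3}$ ($G{\left(B,J \right)} = - \frac{J 3 B}{9} = - \frac{3 J B}{9} = - \frac{3 B J}{9} = - \frac{B J}{3}$)
$m{\left(o \right)} = - \frac{4}{3}$ ($m{\left(o \right)} = \left(- \frac{1}{3}\right) \left(-1\right) \left(-4\right) = - \frac{4}{3}$)
$\left(-10 + 74 \left(m{\left(0 \right)} - X\right)\right) - -44143 = \left(-10 + 74 \left(- \frac{4}{3} - -1\right)\right) - -44143 = \left(-10 + 74 \left(- \frac{4}{3} + 1\right)\right) + 44143 = \left(-10 + 74 \left(- \frac{1}{3}\right)\right) + 44143 = \left(-10 - \frac{74}{3}\right) + 44143 = - \frac{104}{3} + 44143 = \frac{132325}{3}$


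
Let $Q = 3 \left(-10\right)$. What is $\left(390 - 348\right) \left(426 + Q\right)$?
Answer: $16632$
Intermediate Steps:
$Q = -30$
$\left(390 - 348\right) \left(426 + Q\right) = \left(390 - 348\right) \left(426 - 30\right) = 42 \cdot 396 = 16632$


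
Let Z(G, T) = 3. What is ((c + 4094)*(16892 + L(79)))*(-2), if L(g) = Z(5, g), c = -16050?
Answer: 403993240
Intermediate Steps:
L(g) = 3
((c + 4094)*(16892 + L(79)))*(-2) = ((-16050 + 4094)*(16892 + 3))*(-2) = -11956*16895*(-2) = -201996620*(-2) = 403993240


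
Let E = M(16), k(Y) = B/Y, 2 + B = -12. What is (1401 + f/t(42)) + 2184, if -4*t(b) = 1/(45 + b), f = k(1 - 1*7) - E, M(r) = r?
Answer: 8341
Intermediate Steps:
B = -14 (B = -2 - 12 = -14)
k(Y) = -14/Y
E = 16
f = -41/3 (f = -14/(1 - 1*7) - 1*16 = -14/(1 - 7) - 16 = -14/(-6) - 16 = -14*(-⅙) - 16 = 7/3 - 16 = -41/3 ≈ -13.667)
t(b) = -1/(4*(45 + b))
(1401 + f/t(42)) + 2184 = (1401 - 41/(3*((-1/(180 + 4*42))))) + 2184 = (1401 - 41/(3*((-1/(180 + 168))))) + 2184 = (1401 - 41/(3*((-1/348)))) + 2184 = (1401 - 41/(3*((-1*1/348)))) + 2184 = (1401 - 41/(3*(-1/348))) + 2184 = (1401 - 41/3*(-348)) + 2184 = (1401 + 4756) + 2184 = 6157 + 2184 = 8341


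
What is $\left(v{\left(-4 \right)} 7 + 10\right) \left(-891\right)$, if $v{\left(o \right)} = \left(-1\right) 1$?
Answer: $-2673$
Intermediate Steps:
$v{\left(o \right)} = -1$
$\left(v{\left(-4 \right)} 7 + 10\right) \left(-891\right) = \left(\left(-1\right) 7 + 10\right) \left(-891\right) = \left(-7 + 10\right) \left(-891\right) = 3 \left(-891\right) = -2673$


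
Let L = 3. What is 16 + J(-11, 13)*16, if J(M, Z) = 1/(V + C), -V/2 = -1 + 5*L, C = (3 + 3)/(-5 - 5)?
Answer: 2208/143 ≈ 15.441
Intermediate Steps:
C = -⅗ (C = 6/(-10) = 6*(-⅒) = -⅗ ≈ -0.60000)
V = -28 (V = -2*(-1 + 5*3) = -2*(-1 + 15) = -2*14 = -28)
J(M, Z) = -5/143 (J(M, Z) = 1/(-28 - ⅗) = 1/(-143/5) = -5/143)
16 + J(-11, 13)*16 = 16 - 5/143*16 = 16 - 80/143 = 2208/143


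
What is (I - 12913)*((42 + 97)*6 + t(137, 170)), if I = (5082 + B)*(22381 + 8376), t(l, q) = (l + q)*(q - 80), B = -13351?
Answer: -7239606229344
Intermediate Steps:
t(l, q) = (-80 + q)*(l + q) (t(l, q) = (l + q)*(-80 + q) = (-80 + q)*(l + q))
I = -254329633 (I = (5082 - 13351)*(22381 + 8376) = -8269*30757 = -254329633)
(I - 12913)*((42 + 97)*6 + t(137, 170)) = (-254329633 - 12913)*((42 + 97)*6 + (170² - 80*137 - 80*170 + 137*170)) = -254342546*(139*6 + (28900 - 10960 - 13600 + 23290)) = -254342546*(834 + 27630) = -254342546*28464 = -7239606229344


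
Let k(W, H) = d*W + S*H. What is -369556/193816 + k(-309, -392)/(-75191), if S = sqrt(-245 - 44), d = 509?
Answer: 674072275/3643304714 + 392*I/4423 ≈ 0.18502 + 0.088628*I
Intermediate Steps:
S = 17*I (S = sqrt(-289) = 17*I ≈ 17.0*I)
k(W, H) = 509*W + 17*I*H (k(W, H) = 509*W + (17*I)*H = 509*W + 17*I*H)
-369556/193816 + k(-309, -392)/(-75191) = -369556/193816 + (509*(-309) + 17*I*(-392))/(-75191) = -369556*1/193816 + (-157281 - 6664*I)*(-1/75191) = -92389/48454 + (157281/75191 + 392*I/4423) = 674072275/3643304714 + 392*I/4423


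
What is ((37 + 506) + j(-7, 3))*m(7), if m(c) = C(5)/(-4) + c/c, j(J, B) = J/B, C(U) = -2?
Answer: 811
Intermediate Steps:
m(c) = 3/2 (m(c) = -2/(-4) + c/c = -2*(-¼) + 1 = ½ + 1 = 3/2)
((37 + 506) + j(-7, 3))*m(7) = ((37 + 506) - 7/3)*(3/2) = (543 - 7*⅓)*(3/2) = (543 - 7/3)*(3/2) = (1622/3)*(3/2) = 811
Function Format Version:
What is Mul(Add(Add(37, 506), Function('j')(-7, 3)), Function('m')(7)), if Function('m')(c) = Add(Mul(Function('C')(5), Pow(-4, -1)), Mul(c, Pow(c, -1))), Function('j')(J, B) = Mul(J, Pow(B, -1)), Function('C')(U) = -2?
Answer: 811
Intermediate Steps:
Function('m')(c) = Rational(3, 2) (Function('m')(c) = Add(Mul(-2, Pow(-4, -1)), Mul(c, Pow(c, -1))) = Add(Mul(-2, Rational(-1, 4)), 1) = Add(Rational(1, 2), 1) = Rational(3, 2))
Mul(Add(Add(37, 506), Function('j')(-7, 3)), Function('m')(7)) = Mul(Add(Add(37, 506), Mul(-7, Pow(3, -1))), Rational(3, 2)) = Mul(Add(543, Mul(-7, Rational(1, 3))), Rational(3, 2)) = Mul(Add(543, Rational(-7, 3)), Rational(3, 2)) = Mul(Rational(1622, 3), Rational(3, 2)) = 811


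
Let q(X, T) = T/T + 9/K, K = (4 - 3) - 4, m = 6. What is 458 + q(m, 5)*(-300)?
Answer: 1058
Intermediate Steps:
K = -3 (K = 1 - 4 = -3)
q(X, T) = -2 (q(X, T) = T/T + 9/(-3) = 1 + 9*(-⅓) = 1 - 3 = -2)
458 + q(m, 5)*(-300) = 458 - 2*(-300) = 458 + 600 = 1058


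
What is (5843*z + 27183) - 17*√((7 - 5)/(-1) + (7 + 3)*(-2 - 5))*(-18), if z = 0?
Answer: 27183 + 1836*I*√2 ≈ 27183.0 + 2596.5*I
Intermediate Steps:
(5843*z + 27183) - 17*√((7 - 5)/(-1) + (7 + 3)*(-2 - 5))*(-18) = (5843*0 + 27183) - 17*√((7 - 5)/(-1) + (7 + 3)*(-2 - 5))*(-18) = (0 + 27183) - 17*√(2*(-1) + 10*(-7))*(-18) = 27183 - 17*√(-2 - 70)*(-18) = 27183 - 102*I*√2*(-18) = 27183 + 1836*I*√2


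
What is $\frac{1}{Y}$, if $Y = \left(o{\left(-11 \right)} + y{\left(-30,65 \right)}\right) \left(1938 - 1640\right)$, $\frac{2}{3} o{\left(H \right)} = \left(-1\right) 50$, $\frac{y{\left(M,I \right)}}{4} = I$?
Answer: $\frac{1}{55130} \approx 1.8139 \cdot 10^{-5}$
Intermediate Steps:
$y{\left(M,I \right)} = 4 I$
$o{\left(H \right)} = -75$ ($o{\left(H \right)} = \frac{3 \left(\left(-1\right) 50\right)}{2} = \frac{3}{2} \left(-50\right) = -75$)
$Y = 55130$ ($Y = \left(-75 + 4 \cdot 65\right) \left(1938 - 1640\right) = \left(-75 + 260\right) 298 = 185 \cdot 298 = 55130$)
$\frac{1}{Y} = \frac{1}{55130}$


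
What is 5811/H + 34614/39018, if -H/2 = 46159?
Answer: 494793609/600343954 ≈ 0.82418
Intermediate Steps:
H = -92318 (H = -2*46159 = -92318)
5811/H + 34614/39018 = 5811/(-92318) + 34614/39018 = 5811*(-1/92318) + 34614*(1/39018) = -5811/92318 + 5769/6503 = 494793609/600343954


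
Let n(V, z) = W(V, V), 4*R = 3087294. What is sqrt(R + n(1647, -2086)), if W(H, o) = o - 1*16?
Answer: sqrt(3093818)/2 ≈ 879.46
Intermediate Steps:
R = 1543647/2 (R = (1/4)*3087294 = 1543647/2 ≈ 7.7182e+5)
W(H, o) = -16 + o (W(H, o) = o - 16 = -16 + o)
n(V, z) = -16 + V
sqrt(R + n(1647, -2086)) = sqrt(1543647/2 + (-16 + 1647)) = sqrt(1543647/2 + 1631) = sqrt(1546909/2) = sqrt(3093818)/2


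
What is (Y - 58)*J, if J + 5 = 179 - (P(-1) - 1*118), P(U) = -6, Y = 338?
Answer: 83440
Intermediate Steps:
J = 298 (J = -5 + (179 - (-6 - 1*118)) = -5 + (179 - (-6 - 118)) = -5 + (179 - 1*(-124)) = -5 + (179 + 124) = -5 + 303 = 298)
(Y - 58)*J = (338 - 58)*298 = 280*298 = 83440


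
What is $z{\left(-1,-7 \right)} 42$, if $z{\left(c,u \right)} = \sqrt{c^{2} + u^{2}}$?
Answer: $210 \sqrt{2} \approx 296.98$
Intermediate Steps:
$z{\left(-1,-7 \right)} 42 = \sqrt{\left(-1\right)^{2} + \left(-7\right)^{2}} \cdot 42 = \sqrt{1 + 49} \cdot 42 = \sqrt{50} \cdot 42 = 5 \sqrt{2} \cdot 42 = 210 \sqrt{2}$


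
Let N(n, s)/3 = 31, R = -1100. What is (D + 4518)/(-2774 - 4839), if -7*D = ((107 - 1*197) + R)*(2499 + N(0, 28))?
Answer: -445158/7613 ≈ -58.473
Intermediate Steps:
N(n, s) = 93 (N(n, s) = 3*31 = 93)
D = 440640 (D = -((107 - 1*197) - 1100)*(2499 + 93)/7 = -((107 - 197) - 1100)*2592/7 = -(-90 - 1100)*2592/7 = -(-170)*2592 = -⅐*(-3084480) = 440640)
(D + 4518)/(-2774 - 4839) = (440640 + 4518)/(-2774 - 4839) = 445158/(-7613) = 445158*(-1/7613) = -445158/7613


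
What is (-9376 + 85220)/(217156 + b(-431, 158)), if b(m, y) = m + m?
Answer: 37922/108147 ≈ 0.35065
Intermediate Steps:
b(m, y) = 2*m
(-9376 + 85220)/(217156 + b(-431, 158)) = (-9376 + 85220)/(217156 + 2*(-431)) = 75844/(217156 - 862) = 75844/216294 = 75844*(1/216294) = 37922/108147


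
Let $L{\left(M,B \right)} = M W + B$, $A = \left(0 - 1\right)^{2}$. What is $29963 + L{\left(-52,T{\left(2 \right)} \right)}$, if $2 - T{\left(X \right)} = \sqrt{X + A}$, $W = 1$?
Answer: $29913 - \sqrt{3} \approx 29911.0$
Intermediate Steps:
$A = 1$ ($A = \left(-1\right)^{2} = 1$)
$T{\left(X \right)} = 2 - \sqrt{1 + X}$ ($T{\left(X \right)} = 2 - \sqrt{X + 1} = 2 - \sqrt{1 + X}$)
$L{\left(M,B \right)} = B + M$ ($L{\left(M,B \right)} = M 1 + B = M + B = B + M$)
$29963 + L{\left(-52,T{\left(2 \right)} \right)} = 29963 - \left(50 + \sqrt{1 + 2}\right) = 29963 - \left(50 + \sqrt{3}\right) = 29913 - \sqrt{3}$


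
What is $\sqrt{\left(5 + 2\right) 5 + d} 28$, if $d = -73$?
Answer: $28 i \sqrt{38} \approx 172.6 i$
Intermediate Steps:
$\sqrt{\left(5 + 2\right) 5 + d} 28 = \sqrt{\left(5 + 2\right) 5 - 73} \cdot 28 = \sqrt{7 \cdot 5 - 73} \cdot 28 = \sqrt{35 - 73} \cdot 28 = \sqrt{-38} \cdot 28 = i \sqrt{38} \cdot 28 = 28 i \sqrt{38}$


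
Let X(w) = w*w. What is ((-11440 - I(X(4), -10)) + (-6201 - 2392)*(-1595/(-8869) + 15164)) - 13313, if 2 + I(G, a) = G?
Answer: -1155901775346/8869 ≈ -1.3033e+8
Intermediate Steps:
X(w) = w²
I(G, a) = -2 + G
((-11440 - I(X(4), -10)) + (-6201 - 2392)*(-1595/(-8869) + 15164)) - 13313 = ((-11440 - (-2 + 4²)) + (-6201 - 2392)*(-1595/(-8869) + 15164)) - 13313 = ((-11440 - (-2 + 16)) - 8593*(-1595*(-1/8869) + 15164)) - 13313 = ((-11440 - 1*14) - 8593*(1595/8869 + 15164)) - 13313 = ((-11440 - 14) - 8593*134491111/8869) - 13313 = (-11454 - 1155682116823/8869) - 13313 = -1155783702349/8869 - 13313 = -1155901775346/8869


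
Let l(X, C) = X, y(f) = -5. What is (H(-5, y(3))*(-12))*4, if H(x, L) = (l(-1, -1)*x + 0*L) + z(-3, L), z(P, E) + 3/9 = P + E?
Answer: 160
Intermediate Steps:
z(P, E) = -1/3 + E + P (z(P, E) = -1/3 + (P + E) = -1/3 + (E + P) = -1/3 + E + P)
H(x, L) = -10/3 + L - x (H(x, L) = (-x + 0*L) + (-1/3 + L - 3) = (-x + 0) + (-10/3 + L) = -x + (-10/3 + L) = -10/3 + L - x)
(H(-5, y(3))*(-12))*4 = ((-10/3 - 5 - 1*(-5))*(-12))*4 = ((-10/3 - 5 + 5)*(-12))*4 = -10/3*(-12)*4 = 40*4 = 160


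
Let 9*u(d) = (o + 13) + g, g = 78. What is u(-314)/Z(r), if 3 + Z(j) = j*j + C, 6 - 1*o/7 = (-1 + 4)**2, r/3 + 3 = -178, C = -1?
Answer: 14/530721 ≈ 2.6379e-5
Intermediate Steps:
r = -543 (r = -9 + 3*(-178) = -9 - 534 = -543)
o = -21 (o = 42 - 7*(-1 + 4)**2 = 42 - 7*3**2 = 42 - 7*9 = 42 - 63 = -21)
Z(j) = -4 + j**2 (Z(j) = -3 + (j*j - 1) = -3 + (j**2 - 1) = -3 + (-1 + j**2) = -4 + j**2)
u(d) = 70/9 (u(d) = ((-21 + 13) + 78)/9 = (-8 + 78)/9 = (1/9)*70 = 70/9)
u(-314)/Z(r) = 70/(9*(-4 + (-543)**2)) = 70/(9*(-4 + 294849)) = (70/9)/294845 = (70/9)*(1/294845) = 14/530721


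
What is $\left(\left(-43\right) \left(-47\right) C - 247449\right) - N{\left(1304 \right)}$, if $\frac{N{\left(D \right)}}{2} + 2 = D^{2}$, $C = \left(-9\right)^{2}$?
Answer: $-3484576$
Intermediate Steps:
$C = 81$
$N{\left(D \right)} = -4 + 2 D^{2}$
$\left(\left(-43\right) \left(-47\right) C - 247449\right) - N{\left(1304 \right)} = \left(\left(-43\right) \left(-47\right) 81 - 247449\right) - \left(-4 + 2 \cdot 1304^{2}\right) = \left(2021 \cdot 81 - 247449\right) - \left(-4 + 2 \cdot 1700416\right) = \left(163701 - 247449\right) - \left(-4 + 3400832\right) = -83748 - 3400828 = -3484576$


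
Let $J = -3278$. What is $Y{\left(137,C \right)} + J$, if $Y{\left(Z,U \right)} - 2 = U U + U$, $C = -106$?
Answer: $7854$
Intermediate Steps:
$Y{\left(Z,U \right)} = 2 + U + U^{2}$ ($Y{\left(Z,U \right)} = 2 + \left(U U + U\right) = 2 + \left(U^{2} + U\right) = 2 + \left(U + U^{2}\right) = 2 + U + U^{2}$)
$Y{\left(137,C \right)} + J = \left(2 - 106 + \left(-106\right)^{2}\right) - 3278 = \left(2 - 106 + 11236\right) - 3278 = 11132 - 3278 = 7854$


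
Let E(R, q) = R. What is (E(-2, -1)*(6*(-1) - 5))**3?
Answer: 10648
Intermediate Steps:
(E(-2, -1)*(6*(-1) - 5))**3 = (-2*(6*(-1) - 5))**3 = (-2*(-6 - 5))**3 = (-2*(-11))**3 = 22**3 = 10648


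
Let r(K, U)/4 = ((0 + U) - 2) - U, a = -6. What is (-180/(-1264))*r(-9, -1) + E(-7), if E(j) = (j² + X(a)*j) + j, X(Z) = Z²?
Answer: -16680/79 ≈ -211.14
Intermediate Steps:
r(K, U) = -8 (r(K, U) = 4*(((0 + U) - 2) - U) = 4*((U - 2) - U) = 4*((-2 + U) - U) = 4*(-2) = -8)
E(j) = j² + 37*j (E(j) = (j² + (-6)²*j) + j = (j² + 36*j) + j = j² + 37*j)
(-180/(-1264))*r(-9, -1) + E(-7) = -180/(-1264)*(-8) - 7*(37 - 7) = -180*(-1/1264)*(-8) - 7*30 = (45/316)*(-8) - 210 = -90/79 - 210 = -16680/79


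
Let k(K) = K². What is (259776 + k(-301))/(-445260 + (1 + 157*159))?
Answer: -350377/420296 ≈ -0.83364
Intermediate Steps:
(259776 + k(-301))/(-445260 + (1 + 157*159)) = (259776 + (-301)²)/(-445260 + (1 + 157*159)) = (259776 + 90601)/(-445260 + (1 + 24963)) = 350377/(-445260 + 24964) = 350377/(-420296) = 350377*(-1/420296) = -350377/420296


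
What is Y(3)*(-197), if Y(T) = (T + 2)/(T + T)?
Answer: -985/6 ≈ -164.17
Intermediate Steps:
Y(T) = (2 + T)/(2*T) (Y(T) = (2 + T)/((2*T)) = (2 + T)*(1/(2*T)) = (2 + T)/(2*T))
Y(3)*(-197) = ((½)*(2 + 3)/3)*(-197) = ((½)*(⅓)*5)*(-197) = (⅚)*(-197) = -985/6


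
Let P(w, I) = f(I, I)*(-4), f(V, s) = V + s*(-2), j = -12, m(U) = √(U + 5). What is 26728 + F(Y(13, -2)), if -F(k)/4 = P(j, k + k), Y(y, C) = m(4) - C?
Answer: 26568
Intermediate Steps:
m(U) = √(5 + U)
f(V, s) = V - 2*s
P(w, I) = 4*I (P(w, I) = (I - 2*I)*(-4) = -I*(-4) = 4*I)
Y(y, C) = 3 - C (Y(y, C) = √(5 + 4) - C = √9 - C = 3 - C)
F(k) = -32*k (F(k) = -16*(k + k) = -16*2*k = -32*k)
26728 + F(Y(13, -2)) = 26728 - 32*(3 - 1*(-2)) = 26728 - 32*(3 + 2) = 26728 - 32*5 = 26728 - 160 = 26568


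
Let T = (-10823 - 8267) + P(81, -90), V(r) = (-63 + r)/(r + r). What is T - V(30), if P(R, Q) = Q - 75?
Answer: -385089/20 ≈ -19254.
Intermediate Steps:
P(R, Q) = -75 + Q
V(r) = (-63 + r)/(2*r) (V(r) = (-63 + r)/((2*r)) = (-63 + r)*(1/(2*r)) = (-63 + r)/(2*r))
T = -19255 (T = (-10823 - 8267) + (-75 - 90) = -19090 - 165 = -19255)
T - V(30) = -19255 - (-63 + 30)/(2*30) = -19255 - (-33)/(2*30) = -19255 - 1*(-11/20) = -19255 + 11/20 = -385089/20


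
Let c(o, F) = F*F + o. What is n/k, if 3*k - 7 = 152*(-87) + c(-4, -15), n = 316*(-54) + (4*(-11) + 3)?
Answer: 17105/4332 ≈ 3.9485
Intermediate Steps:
c(o, F) = o + F² (c(o, F) = F² + o = o + F²)
n = -17105 (n = -17064 + (-44 + 3) = -17064 - 41 = -17105)
k = -4332 (k = 7/3 + (152*(-87) + (-4 + (-15)²))/3 = 7/3 + (-13224 + (-4 + 225))/3 = 7/3 + (-13224 + 221)/3 = 7/3 + (⅓)*(-13003) = 7/3 - 13003/3 = -4332)
n/k = -17105/(-4332) = -17105*(-1/4332) = 17105/4332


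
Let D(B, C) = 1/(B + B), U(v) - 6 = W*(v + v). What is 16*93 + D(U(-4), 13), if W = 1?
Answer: 5951/4 ≈ 1487.8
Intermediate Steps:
U(v) = 6 + 2*v (U(v) = 6 + 1*(v + v) = 6 + 1*(2*v) = 6 + 2*v)
D(B, C) = 1/(2*B)
16*93 + D(U(-4), 13) = 16*93 + 1/(2*(6 + 2*(-4))) = 1488 + 1/(2*(6 - 8)) = 1488 + (1/2)/(-2) = 1488 + (1/2)*(-1/2) = 1488 - 1/4 = 5951/4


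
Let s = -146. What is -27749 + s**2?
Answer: -6433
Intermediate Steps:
-27749 + s**2 = -27749 + (-146)**2 = -27749 + 21316 = -6433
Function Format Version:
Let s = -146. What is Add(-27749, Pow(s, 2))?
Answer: -6433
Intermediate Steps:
Add(-27749, Pow(s, 2)) = Add(-27749, Pow(-146, 2)) = Add(-27749, 21316) = -6433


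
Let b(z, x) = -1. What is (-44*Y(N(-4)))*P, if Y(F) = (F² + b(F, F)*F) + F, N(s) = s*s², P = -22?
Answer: 3964928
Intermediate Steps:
N(s) = s³
Y(F) = F² (Y(F) = (F² - F) + F = F²)
(-44*Y(N(-4)))*P = -44*((-4)³)²*(-22) = -44*(-64)²*(-22) = -44*4096*(-22) = -180224*(-22) = 3964928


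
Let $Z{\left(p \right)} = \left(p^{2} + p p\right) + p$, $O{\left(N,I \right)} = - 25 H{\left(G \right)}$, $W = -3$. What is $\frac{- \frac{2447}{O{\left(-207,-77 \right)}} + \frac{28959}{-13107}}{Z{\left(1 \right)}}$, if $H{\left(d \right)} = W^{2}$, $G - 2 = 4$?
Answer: $\frac{8519018}{2949075} \approx 2.8887$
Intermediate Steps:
$G = 6$ ($G = 2 + 4 = 6$)
$H{\left(d \right)} = 9$ ($H{\left(d \right)} = \left(-3\right)^{2} = 9$)
$O{\left(N,I \right)} = -225$ ($O{\left(N,I \right)} = \left(-25\right) 9 = -225$)
$Z{\left(p \right)} = p + 2 p^{2}$ ($Z{\left(p \right)} = \left(p^{2} + p^{2}\right) + p = 2 p^{2} + p = p + 2 p^{2}$)
$\frac{- \frac{2447}{O{\left(-207,-77 \right)}} + \frac{28959}{-13107}}{Z{\left(1 \right)}} = \frac{- \frac{2447}{-225} + \frac{28959}{-13107}}{1 \left(1 + 2 \cdot 1\right)} = \frac{\left(-2447\right) \left(- \frac{1}{225}\right) + 28959 \left(- \frac{1}{13107}\right)}{1 \left(1 + 2\right)} = \frac{\frac{2447}{225} - \frac{9653}{4369}}{1 \cdot 3} = \frac{8519018}{983025 \cdot 3} = \frac{8519018}{983025} \cdot \frac{1}{3} = \frac{8519018}{2949075}$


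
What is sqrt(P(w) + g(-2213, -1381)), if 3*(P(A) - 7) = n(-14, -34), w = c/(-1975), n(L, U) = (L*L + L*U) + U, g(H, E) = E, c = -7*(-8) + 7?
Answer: 2*I*sqrt(2613)/3 ≈ 34.078*I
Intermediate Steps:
c = 63 (c = 56 + 7 = 63)
n(L, U) = U + L**2 + L*U (n(L, U) = (L**2 + L*U) + U = U + L**2 + L*U)
w = -63/1975 (w = 63/(-1975) = 63*(-1/1975) = -63/1975 ≈ -0.031899)
P(A) = 659/3 (P(A) = 7 + (-34 + (-14)**2 - 14*(-34))/3 = 7 + (-34 + 196 + 476)/3 = 7 + (1/3)*638 = 7 + 638/3 = 659/3)
sqrt(P(w) + g(-2213, -1381)) = sqrt(659/3 - 1381) = sqrt(-3484/3) = 2*I*sqrt(2613)/3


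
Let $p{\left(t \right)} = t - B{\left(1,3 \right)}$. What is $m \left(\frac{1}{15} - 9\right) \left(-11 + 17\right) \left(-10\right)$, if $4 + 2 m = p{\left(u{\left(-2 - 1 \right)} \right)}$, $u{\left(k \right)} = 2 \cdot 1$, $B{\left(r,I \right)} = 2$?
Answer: $-1072$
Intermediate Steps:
$u{\left(k \right)} = 2$
$p{\left(t \right)} = -2 + t$ ($p{\left(t \right)} = t - 2 = -2 + t$)
$m = -2$ ($m = -2 + \frac{-2 + 2}{2} = -2 + \frac{1}{2} \cdot 0 = -2 + 0 = -2$)
$m \left(\frac{1}{15} - 9\right) \left(-11 + 17\right) \left(-10\right) = - 2 \left(\frac{1}{15} - 9\right) \left(-11 + 17\right) \left(-10\right) = - 2 \left(\frac{1}{15} - 9\right) 6 \left(-10\right) = - 2 \left(\left(- \frac{134}{15}\right) 6\right) \left(-10\right) = \left(-2\right) \left(- \frac{268}{5}\right) \left(-10\right) = \frac{536}{5} \left(-10\right) = -1072$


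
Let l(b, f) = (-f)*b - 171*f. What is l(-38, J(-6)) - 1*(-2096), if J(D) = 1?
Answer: 1963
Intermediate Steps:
l(b, f) = -171*f - b*f (l(b, f) = -b*f - 171*f = -171*f - b*f)
l(-38, J(-6)) - 1*(-2096) = -1*1*(171 - 38) - 1*(-2096) = -1*1*133 + 2096 = -133 + 2096 = 1963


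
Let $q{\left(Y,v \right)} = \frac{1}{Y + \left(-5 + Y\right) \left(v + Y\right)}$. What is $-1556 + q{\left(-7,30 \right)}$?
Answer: $- \frac{440349}{283} \approx -1556.0$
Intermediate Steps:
$q{\left(Y,v \right)} = \frac{1}{Y + \left(-5 + Y\right) \left(Y + v\right)}$
$-1556 + q{\left(-7,30 \right)} = -1556 + \frac{1}{\left(-7\right)^{2} - 150 - -28 - 210} = -1556 + \frac{1}{49 - 150 + 28 - 210} = -1556 + \frac{1}{-283} = -1556 - \frac{1}{283} = - \frac{440349}{283}$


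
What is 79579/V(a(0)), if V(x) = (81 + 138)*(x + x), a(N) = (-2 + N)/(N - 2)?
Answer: 79579/438 ≈ 181.69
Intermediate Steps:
a(N) = 1 (a(N) = (-2 + N)/(-2 + N) = 1)
V(x) = 438*x (V(x) = 219*(2*x) = 438*x)
79579/V(a(0)) = 79579/((438*1)) = 79579/438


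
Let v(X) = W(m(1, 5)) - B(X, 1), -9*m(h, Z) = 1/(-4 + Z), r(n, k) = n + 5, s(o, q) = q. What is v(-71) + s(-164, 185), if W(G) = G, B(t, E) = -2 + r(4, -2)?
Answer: 1601/9 ≈ 177.89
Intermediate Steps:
r(n, k) = 5 + n
m(h, Z) = -1/(9*(-4 + Z))
B(t, E) = 7 (B(t, E) = -2 + (5 + 4) = -2 + 9 = 7)
v(X) = -64/9 (v(X) = -1/(-36 + 9*5) - 1*7 = -1/(-36 + 45) - 7 = -1/9 - 7 = -64/9)
v(-71) + s(-164, 185) = -64/9 + 185 = 1601/9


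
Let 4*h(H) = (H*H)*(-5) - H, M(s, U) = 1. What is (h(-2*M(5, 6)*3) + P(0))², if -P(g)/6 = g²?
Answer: 7569/4 ≈ 1892.3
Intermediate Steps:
h(H) = -5*H²/4 - H/4 (h(H) = ((H*H)*(-5) - H)/4 = (H²*(-5) - H)/4 = (-5*H² - H)/4 = (-H - 5*H²)/4 = -5*H²/4 - H/4)
P(g) = -6*g²
(h(-2*M(5, 6)*3) + P(0))² = (--2*1*3*(1 + 5*(-2*1*3))/4 - 6*0²)² = (-(-2*3)*(1 + 5*(-2*3))/4 - 6*0)² = (-¼*(-6)*(1 + 5*(-6)) + 0)² = (-¼*(-6)*(1 - 30) + 0)² = (-¼*(-6)*(-29) + 0)² = (-87/2 + 0)² = (-87/2)² = 7569/4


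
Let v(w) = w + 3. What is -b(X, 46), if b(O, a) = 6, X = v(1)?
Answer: -6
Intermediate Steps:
v(w) = 3 + w
X = 4 (X = 3 + 1 = 4)
-b(X, 46) = -1*6 = -6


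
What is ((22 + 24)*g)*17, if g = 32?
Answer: 25024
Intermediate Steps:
((22 + 24)*g)*17 = ((22 + 24)*32)*17 = (46*32)*17 = 1472*17 = 25024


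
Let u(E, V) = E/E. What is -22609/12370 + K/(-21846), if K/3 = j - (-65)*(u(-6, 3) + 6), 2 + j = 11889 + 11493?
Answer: -114869422/22519585 ≈ -5.1009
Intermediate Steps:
j = 23380 (j = -2 + (11889 + 11493) = -2 + 23382 = 23380)
u(E, V) = 1
K = 71505 (K = 3*(23380 - (-65)*(1 + 6)) = 3*(23380 - (-65)*7) = 3*(23380 - 1*(-455)) = 3*(23380 + 455) = 3*23835 = 71505)
-22609/12370 + K/(-21846) = -22609/12370 + 71505/(-21846) = -22609*1/12370 + 71505*(-1/21846) = -22609/12370 - 23835/7282 = -114869422/22519585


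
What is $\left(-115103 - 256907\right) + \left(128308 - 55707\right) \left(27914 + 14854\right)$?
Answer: $3104627558$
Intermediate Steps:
$\left(-115103 - 256907\right) + \left(128308 - 55707\right) \left(27914 + 14854\right) = -372010 + 72601 \cdot 42768 = -372010 + 3104999568 = 3104627558$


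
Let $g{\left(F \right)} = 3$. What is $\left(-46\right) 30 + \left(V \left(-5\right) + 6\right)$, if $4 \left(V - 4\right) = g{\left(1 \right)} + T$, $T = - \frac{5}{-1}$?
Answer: $-1404$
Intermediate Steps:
$T = 5$ ($T = \left(-5\right) \left(-1\right) = 5$)
$V = 6$ ($V = 4 + \frac{3 + 5}{4} = 4 + \frac{1}{4} \cdot 8 = 4 + 2 = 6$)
$\left(-46\right) 30 + \left(V \left(-5\right) + 6\right) = \left(-46\right) 30 + \left(6 \left(-5\right) + 6\right) = -1380 + \left(-30 + 6\right) = -1380 - 24 = -1404$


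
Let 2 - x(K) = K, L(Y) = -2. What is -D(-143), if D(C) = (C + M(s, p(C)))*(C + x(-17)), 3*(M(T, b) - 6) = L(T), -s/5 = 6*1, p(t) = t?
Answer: -51212/3 ≈ -17071.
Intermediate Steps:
s = -30 ≈ -30.000
M(T, b) = 16/3 (M(T, b) = 6 + (1/3)*(-2) = 6 - 2/3 = 16/3)
x(K) = 2 - K
D(C) = (19 + C)*(16/3 + C) (D(C) = (C + 16/3)*(C + (2 - 1*(-17))) = (16/3 + C)*(C + (2 + 17)) = (16/3 + C)*(C + 19) = (16/3 + C)*(19 + C) = (19 + C)*(16/3 + C))
-D(-143) = -(304/3 + (-143)**2 + (73/3)*(-143)) = -(304/3 + 20449 - 10439/3) = -1*51212/3 = -51212/3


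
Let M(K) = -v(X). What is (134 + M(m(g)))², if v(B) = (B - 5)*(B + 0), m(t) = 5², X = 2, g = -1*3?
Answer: 19600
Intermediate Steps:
g = -3
m(t) = 25
v(B) = B*(-5 + B) (v(B) = (-5 + B)*B = B*(-5 + B))
M(K) = 6 (M(K) = -2*(-5 + 2) = -2*(-3) = -1*(-6) = 6)
(134 + M(m(g)))² = (134 + 6)² = 140² = 19600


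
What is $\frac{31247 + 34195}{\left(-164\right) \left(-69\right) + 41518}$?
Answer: $\frac{32721}{26417} \approx 1.2386$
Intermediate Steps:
$\frac{31247 + 34195}{\left(-164\right) \left(-69\right) + 41518} = \frac{65442}{11316 + 41518} = \frac{65442}{52834} = 65442 \cdot \frac{1}{52834} = \frac{32721}{26417}$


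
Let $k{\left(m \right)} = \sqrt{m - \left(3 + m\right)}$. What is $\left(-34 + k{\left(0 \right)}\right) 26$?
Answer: $-884 + 26 i \sqrt{3} \approx -884.0 + 45.033 i$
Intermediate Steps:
$k{\left(m \right)} = i \sqrt{3}$ ($k{\left(m \right)} = \sqrt{-3} = i \sqrt{3}$)
$\left(-34 + k{\left(0 \right)}\right) 26 = \left(-34 + i \sqrt{3}\right) 26 = -884 + 26 i \sqrt{3}$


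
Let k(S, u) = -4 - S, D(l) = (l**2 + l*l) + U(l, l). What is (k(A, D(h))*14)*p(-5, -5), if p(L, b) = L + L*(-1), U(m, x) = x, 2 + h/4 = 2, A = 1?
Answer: 0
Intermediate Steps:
h = 0 (h = -8 + 4*2 = -8 + 8 = 0)
D(l) = l + 2*l**2 (D(l) = (l**2 + l*l) + l = (l**2 + l**2) + l = 2*l**2 + l = l + 2*l**2)
p(L, b) = 0 (p(L, b) = L - L = 0)
(k(A, D(h))*14)*p(-5, -5) = ((-4 - 1*1)*14)*0 = ((-4 - 1)*14)*0 = -5*14*0 = -70*0 = 0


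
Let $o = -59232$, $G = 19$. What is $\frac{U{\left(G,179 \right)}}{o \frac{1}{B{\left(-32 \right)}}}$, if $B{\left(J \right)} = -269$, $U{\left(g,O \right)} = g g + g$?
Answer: $\frac{25555}{14808} \approx 1.7258$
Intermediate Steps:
$U{\left(g,O \right)} = g + g^{2}$ ($U{\left(g,O \right)} = g^{2} + g = g + g^{2}$)
$\frac{U{\left(G,179 \right)}}{o \frac{1}{B{\left(-32 \right)}}} = \frac{19 \left(1 + 19\right)}{\left(-59232\right) \frac{1}{-269}} = \frac{19 \cdot 20}{\left(-59232\right) \left(- \frac{1}{269}\right)} = \frac{380}{\frac{59232}{269}} = 380 \cdot \frac{269}{59232} = \frac{25555}{14808}$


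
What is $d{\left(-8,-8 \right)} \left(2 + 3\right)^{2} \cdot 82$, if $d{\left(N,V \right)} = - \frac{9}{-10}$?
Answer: $1845$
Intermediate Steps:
$d{\left(N,V \right)} = \frac{9}{10}$ ($d{\left(N,V \right)} = \left(-9\right) \left(- \frac{1}{10}\right) = \frac{9}{10}$)
$d{\left(-8,-8 \right)} \left(2 + 3\right)^{2} \cdot 82 = \frac{9 \left(2 + 3\right)^{2}}{10} \cdot 82 = \frac{9 \cdot 5^{2}}{10} \cdot 82 = \frac{9}{10} \cdot 25 \cdot 82 = \frac{45}{2} \cdot 82 = 1845$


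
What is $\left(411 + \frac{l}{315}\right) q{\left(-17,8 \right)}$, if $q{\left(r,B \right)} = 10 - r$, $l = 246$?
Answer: $\frac{389133}{35} \approx 11118.0$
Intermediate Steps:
$\left(411 + \frac{l}{315}\right) q{\left(-17,8 \right)} = \left(411 + \frac{246}{315}\right) \left(10 - -17\right) = \left(411 + 246 \cdot \frac{1}{315}\right) \left(10 + 17\right) = \left(411 + \frac{82}{105}\right) 27 = \frac{43237}{105} \cdot 27 = \frac{389133}{35}$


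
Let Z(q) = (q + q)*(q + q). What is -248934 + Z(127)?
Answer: -184418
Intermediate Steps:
Z(q) = 4*q**2 (Z(q) = (2*q)*(2*q) = 4*q**2)
-248934 + Z(127) = -248934 + 4*127**2 = -248934 + 4*16129 = -248934 + 64516 = -184418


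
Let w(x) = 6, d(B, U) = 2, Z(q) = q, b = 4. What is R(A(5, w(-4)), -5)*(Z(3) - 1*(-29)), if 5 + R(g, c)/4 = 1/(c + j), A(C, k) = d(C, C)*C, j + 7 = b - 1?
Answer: -5888/9 ≈ -654.22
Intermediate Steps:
j = -4 (j = -7 + (4 - 1) = -7 + 3 = -4)
A(C, k) = 2*C
R(g, c) = -20 + 4/(-4 + c) (R(g, c) = -20 + 4/(c - 4) = -20 + 4/(-4 + c))
R(A(5, w(-4)), -5)*(Z(3) - 1*(-29)) = (4*(21 - 5*(-5))/(-4 - 5))*(3 - 1*(-29)) = (4*(21 + 25)/(-9))*(3 + 29) = (4*(-⅑)*46)*32 = -184/9*32 = -5888/9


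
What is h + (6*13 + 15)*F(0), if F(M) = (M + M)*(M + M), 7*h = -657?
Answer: -657/7 ≈ -93.857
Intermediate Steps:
h = -657/7 (h = (⅐)*(-657) = -657/7 ≈ -93.857)
F(M) = 4*M² (F(M) = (2*M)*(2*M) = 4*M²)
h + (6*13 + 15)*F(0) = -657/7 + (6*13 + 15)*(4*0²) = -657/7 + (78 + 15)*(4*0) = -657/7 + 93*0 = -657/7 + 0 = -657/7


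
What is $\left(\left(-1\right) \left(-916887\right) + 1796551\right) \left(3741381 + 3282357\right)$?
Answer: $19058477591244$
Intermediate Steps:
$\left(\left(-1\right) \left(-916887\right) + 1796551\right) \left(3741381 + 3282357\right) = \left(916887 + 1796551\right) 7023738 = 2713438 \cdot 7023738 = 19058477591244$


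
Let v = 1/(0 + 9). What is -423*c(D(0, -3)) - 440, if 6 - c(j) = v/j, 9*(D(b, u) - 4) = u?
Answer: -32617/11 ≈ -2965.2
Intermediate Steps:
D(b, u) = 4 + u/9
v = ⅑ (v = 1/9 = ⅑ ≈ 0.11111)
c(j) = 6 - 1/(9*j)
-423*c(D(0, -3)) - 440 = -423*(6 - 1/(9*(4 + (⅑)*(-3)))) - 440 = -423*(6 - 1/(9*(4 - ⅓))) - 440 = -423*(6 - 1/(9*11/3)) - 440 = -423*(6 - ⅑*3/11) - 440 = -423*(6 - 1/33) - 440 = -423*197/33 - 440 = -27777/11 - 440 = -32617/11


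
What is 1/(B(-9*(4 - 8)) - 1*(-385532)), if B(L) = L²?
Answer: 1/386828 ≈ 2.5851e-6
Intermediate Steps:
1/(B(-9*(4 - 8)) - 1*(-385532)) = 1/((-9*(4 - 8))² - 1*(-385532)) = 1/((-9*(-4))² + 385532) = 1/(36² + 385532) = 1/(1296 + 385532) = 1/386828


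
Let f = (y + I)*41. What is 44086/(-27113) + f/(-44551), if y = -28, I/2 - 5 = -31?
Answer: -1875144746/1207911263 ≈ -1.5524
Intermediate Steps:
I = -52 (I = 10 + 2*(-31) = 10 - 62 = -52)
f = -3280 (f = (-28 - 52)*41 = -80*41 = -3280)
44086/(-27113) + f/(-44551) = 44086/(-27113) - 3280/(-44551) = 44086*(-1/27113) - 3280*(-1/44551) = -44086/27113 + 3280/44551 = -1875144746/1207911263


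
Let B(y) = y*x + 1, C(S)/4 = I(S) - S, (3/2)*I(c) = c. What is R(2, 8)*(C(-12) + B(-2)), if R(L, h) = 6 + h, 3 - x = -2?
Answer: 98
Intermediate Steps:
x = 5 (x = 3 - 1*(-2) = 3 + 2 = 5)
I(c) = 2*c/3
C(S) = -4*S/3 (C(S) = 4*(2*S/3 - S) = 4*(-S/3) = -4*S/3)
B(y) = 1 + 5*y (B(y) = y*5 + 1 = 5*y + 1 = 1 + 5*y)
R(2, 8)*(C(-12) + B(-2)) = (6 + 8)*(-4/3*(-12) + (1 + 5*(-2))) = 14*(16 + (1 - 10)) = 14*(16 - 9) = 14*7 = 98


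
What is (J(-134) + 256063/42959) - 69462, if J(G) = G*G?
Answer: -116441589/2261 ≈ -51500.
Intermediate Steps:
J(G) = G**2
(J(-134) + 256063/42959) - 69462 = ((-134)**2 + 256063/42959) - 69462 = (17956 + 256063*(1/42959)) - 69462 = (17956 + 13477/2261) - 69462 = 40611993/2261 - 69462 = -116441589/2261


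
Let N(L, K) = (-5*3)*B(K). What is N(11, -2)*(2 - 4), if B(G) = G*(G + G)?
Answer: 240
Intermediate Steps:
B(G) = 2*G**2 (B(G) = G*(2*G) = 2*G**2)
N(L, K) = -30*K**2 (N(L, K) = (-5*3)*(2*K**2) = -30*K**2)
N(11, -2)*(2 - 4) = (-30*(-2)**2)*(2 - 4) = -30*4*(-2) = -120*(-2) = 240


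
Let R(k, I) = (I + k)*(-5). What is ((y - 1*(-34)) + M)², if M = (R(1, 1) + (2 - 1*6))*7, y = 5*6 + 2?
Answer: 1024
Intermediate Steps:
R(k, I) = -5*I - 5*k
y = 32 (y = 30 + 2 = 32)
M = -98 (M = ((-5*1 - 5*1) + (2 - 1*6))*7 = ((-5 - 5) + (2 - 6))*7 = (-10 - 4)*7 = -14*7 = -98)
((y - 1*(-34)) + M)² = ((32 - 1*(-34)) - 98)² = ((32 + 34) - 98)² = (66 - 98)² = (-32)² = 1024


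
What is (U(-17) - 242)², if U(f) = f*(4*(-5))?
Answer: 9604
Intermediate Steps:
U(f) = -20*f (U(f) = f*(-20) = -20*f)
(U(-17) - 242)² = (-20*(-17) - 242)² = (340 - 242)² = 98² = 9604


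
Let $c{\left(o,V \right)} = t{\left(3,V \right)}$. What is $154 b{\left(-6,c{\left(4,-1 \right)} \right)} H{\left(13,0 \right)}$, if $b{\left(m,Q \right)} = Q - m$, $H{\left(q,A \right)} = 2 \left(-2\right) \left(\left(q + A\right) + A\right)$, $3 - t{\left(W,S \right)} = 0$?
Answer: $-72072$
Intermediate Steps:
$t{\left(W,S \right)} = 3$ ($t{\left(W,S \right)} = 3 - 0 = 3 + 0 = 3$)
$c{\left(o,V \right)} = 3$
$H{\left(q,A \right)} = - 8 A - 4 q$ ($H{\left(q,A \right)} = - 4 \left(\left(A + q\right) + A\right) = - 4 \left(q + 2 A\right) = - 8 A - 4 q$)
$154 b{\left(-6,c{\left(4,-1 \right)} \right)} H{\left(13,0 \right)} = 154 \left(3 - -6\right) \left(\left(-8\right) 0 - 52\right) = 154 \left(3 + 6\right) \left(0 - 52\right) = 154 \cdot 9 \left(-52\right) = 1386 \left(-52\right) = -72072$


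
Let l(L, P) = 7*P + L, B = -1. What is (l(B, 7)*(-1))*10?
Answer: -480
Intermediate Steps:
l(L, P) = L + 7*P
(l(B, 7)*(-1))*10 = ((-1 + 7*7)*(-1))*10 = ((-1 + 49)*(-1))*10 = (48*(-1))*10 = -48*10 = -480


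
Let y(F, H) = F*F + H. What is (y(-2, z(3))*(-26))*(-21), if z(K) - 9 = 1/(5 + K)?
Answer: 28665/4 ≈ 7166.3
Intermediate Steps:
z(K) = 9 + 1/(5 + K)
y(F, H) = H + F² (y(F, H) = F² + H = H + F²)
(y(-2, z(3))*(-26))*(-21) = (((46 + 9*3)/(5 + 3) + (-2)²)*(-26))*(-21) = (((46 + 27)/8 + 4)*(-26))*(-21) = (((⅛)*73 + 4)*(-26))*(-21) = ((73/8 + 4)*(-26))*(-21) = ((105/8)*(-26))*(-21) = -1365/4*(-21) = 28665/4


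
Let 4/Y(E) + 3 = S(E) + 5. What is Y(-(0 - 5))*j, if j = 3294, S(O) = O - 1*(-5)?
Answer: 1098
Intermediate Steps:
S(O) = 5 + O (S(O) = O + 5 = 5 + O)
Y(E) = 4/(7 + E) (Y(E) = 4/(-3 + ((5 + E) + 5)) = 4/(-3 + (10 + E)) = 4/(7 + E))
Y(-(0 - 5))*j = (4/(7 - (0 - 5)))*3294 = (4/(7 - 1*(-5)))*3294 = (4/(7 + 5))*3294 = (4/12)*3294 = (4*(1/12))*3294 = (⅓)*3294 = 1098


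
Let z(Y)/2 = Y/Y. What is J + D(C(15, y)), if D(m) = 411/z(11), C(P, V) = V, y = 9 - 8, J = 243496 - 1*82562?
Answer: 322279/2 ≈ 1.6114e+5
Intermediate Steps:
z(Y) = 2 (z(Y) = 2*(Y/Y) = 2*1 = 2)
J = 160934 (J = 243496 - 82562 = 160934)
y = 1
D(m) = 411/2
J + D(C(15, y)) = 160934 + 411/2 = 322279/2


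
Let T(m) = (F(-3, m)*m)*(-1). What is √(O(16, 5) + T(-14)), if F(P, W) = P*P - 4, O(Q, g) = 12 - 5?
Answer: √77 ≈ 8.7750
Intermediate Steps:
O(Q, g) = 7
F(P, W) = -4 + P² (F(P, W) = P² - 4 = -4 + P²)
T(m) = -5*m (T(m) = ((-4 + (-3)²)*m)*(-1) = ((-4 + 9)*m)*(-1) = (5*m)*(-1) = -5*m)
√(O(16, 5) + T(-14)) = √(7 - 5*(-14)) = √(7 + 70) = √77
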